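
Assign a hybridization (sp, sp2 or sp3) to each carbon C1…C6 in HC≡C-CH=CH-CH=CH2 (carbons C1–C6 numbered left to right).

C1 sp, C2 sp, C3 sp2, C4 sp2, C5 sp2, C6 sp2

C1 is sp: 2 σ bonds, plus two π bonds, 2 electron-density regions.
C2 carries 2 σ bonds, plus two π bonds, giving a steric number of 2, so it is sp.
C3 — 3 σ bonds, plus one π bond. Steric number 3, so sp2.
C4 (3 σ bonds, plus one π bond) has steric number 3: sp2.
C5 — 3 σ bonds, plus one π bond. Steric number 3, so sp2.
C6 (3 σ bonds, plus one π bond) has steric number 3: sp2.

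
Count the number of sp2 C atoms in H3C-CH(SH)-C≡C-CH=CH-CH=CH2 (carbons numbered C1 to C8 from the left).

C1: sp3
C2: sp3
C3: sp
C4: sp
C5: sp2 ✓
C6: sp2 ✓
C7: sp2 ✓
C8: sp2 ✓
C5, C6, C7, C8 → 4 sp2 carbons.

4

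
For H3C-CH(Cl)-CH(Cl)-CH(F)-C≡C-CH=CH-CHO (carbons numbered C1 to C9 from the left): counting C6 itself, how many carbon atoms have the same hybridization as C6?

2

C6 is sp (two π bonds).
C1: sp3
C2: sp3
C3: sp3
C4: sp3
C5: sp ✓
C6: sp ✓
C7: sp2
C8: sp2
C9: sp2
2 carbons are sp.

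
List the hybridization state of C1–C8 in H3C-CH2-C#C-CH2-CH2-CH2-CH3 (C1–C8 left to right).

C1 is sp3: 4 σ bonds, 4 electron-density regions.
C2 — 4 σ bonds. Steric number 4, so sp3.
C3 has 2 σ bonds, plus two π bonds: steric number 2 → sp.
C4 has 2 σ bonds, plus two π bonds: steric number 2 → sp.
C5 has 4 σ bonds: steric number 4 → sp3.
C6 (4 σ bonds) has steric number 4: sp3.
C7 is sp3: 4 σ bonds, 4 electron-density regions.
C8 is sp3: 4 σ bonds, 4 electron-density regions.

C1 sp3, C2 sp3, C3 sp, C4 sp, C5 sp3, C6 sp3, C7 sp3, C8 sp3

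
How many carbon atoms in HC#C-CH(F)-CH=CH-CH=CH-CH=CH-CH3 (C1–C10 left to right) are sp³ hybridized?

2

C1: sp
C2: sp
C3: sp3 ✓
C4: sp2
C5: sp2
C6: sp2
C7: sp2
C8: sp2
C9: sp2
C10: sp3 ✓
C3, C10 → 2 sp3 carbons.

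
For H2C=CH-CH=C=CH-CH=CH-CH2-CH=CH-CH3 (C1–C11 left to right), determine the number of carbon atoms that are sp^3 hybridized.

2

C1: sp2
C2: sp2
C3: sp2
C4: sp
C5: sp2
C6: sp2
C7: sp2
C8: sp3 ✓
C9: sp2
C10: sp2
C11: sp3 ✓
C8, C11 → 2 sp3 carbons.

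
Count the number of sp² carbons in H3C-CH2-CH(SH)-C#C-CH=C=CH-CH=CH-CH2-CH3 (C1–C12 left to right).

C1: sp3
C2: sp3
C3: sp3
C4: sp
C5: sp
C6: sp2 ✓
C7: sp
C8: sp2 ✓
C9: sp2 ✓
C10: sp2 ✓
C11: sp3
C12: sp3
C6, C8, C9, C10 → 4 sp2 carbons.

4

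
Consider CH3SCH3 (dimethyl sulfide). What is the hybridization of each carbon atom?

Each carbon atom (4 σ bonds) has steric number 4: sp3.

sp³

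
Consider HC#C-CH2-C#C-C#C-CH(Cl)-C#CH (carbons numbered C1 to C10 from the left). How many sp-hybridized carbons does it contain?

8

C1: sp ✓
C2: sp ✓
C3: sp3
C4: sp ✓
C5: sp ✓
C6: sp ✓
C7: sp ✓
C8: sp3
C9: sp ✓
C10: sp ✓
C1, C2, C4, C5, C6, C7, C9, C10 → 8 sp carbons.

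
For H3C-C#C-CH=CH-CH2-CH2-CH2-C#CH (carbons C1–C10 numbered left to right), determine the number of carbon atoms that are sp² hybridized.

C1: sp3
C2: sp
C3: sp
C4: sp2 ✓
C5: sp2 ✓
C6: sp3
C7: sp3
C8: sp3
C9: sp
C10: sp
C4, C5 → 2 sp2 carbons.

2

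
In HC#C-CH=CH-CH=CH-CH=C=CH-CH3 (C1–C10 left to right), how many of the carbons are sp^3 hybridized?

1

C1: sp
C2: sp
C3: sp2
C4: sp2
C5: sp2
C6: sp2
C7: sp2
C8: sp
C9: sp2
C10: sp3 ✓
C10 → 1 sp3 carbon.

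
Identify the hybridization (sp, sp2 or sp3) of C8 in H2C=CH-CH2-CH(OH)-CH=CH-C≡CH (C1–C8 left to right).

sp

C8: 2 σ bonds, plus two π bonds; 2 regions of electron density → sp.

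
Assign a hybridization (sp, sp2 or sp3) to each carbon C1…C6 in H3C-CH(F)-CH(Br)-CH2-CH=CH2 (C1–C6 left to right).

C1 sp3, C2 sp3, C3 sp3, C4 sp3, C5 sp2, C6 sp2

C1: 4 σ bonds; 4 regions of electron density → sp3.
C2 — 4 σ bonds. Steric number 4, so sp3.
C3 carries 4 σ bonds, giving a steric number of 4, so it is sp3.
C4 carries 4 σ bonds, giving a steric number of 4, so it is sp3.
C5 — 3 σ bonds, plus one π bond. Steric number 3, so sp2.
C6 (3 σ bonds, plus one π bond) has steric number 3: sp2.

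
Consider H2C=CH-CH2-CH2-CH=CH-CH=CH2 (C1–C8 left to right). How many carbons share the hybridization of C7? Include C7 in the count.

6

C7 is sp2 (one π bond).
C1: sp2 ✓
C2: sp2 ✓
C3: sp3
C4: sp3
C5: sp2 ✓
C6: sp2 ✓
C7: sp2 ✓
C8: sp2 ✓
6 carbons are sp2.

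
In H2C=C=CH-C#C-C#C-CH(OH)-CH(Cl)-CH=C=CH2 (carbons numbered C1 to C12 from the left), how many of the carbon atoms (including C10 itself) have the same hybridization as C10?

4

C10 is sp2 (one π bond).
C1: sp2 ✓
C2: sp
C3: sp2 ✓
C4: sp
C5: sp
C6: sp
C7: sp
C8: sp3
C9: sp3
C10: sp2 ✓
C11: sp
C12: sp2 ✓
4 carbons are sp2.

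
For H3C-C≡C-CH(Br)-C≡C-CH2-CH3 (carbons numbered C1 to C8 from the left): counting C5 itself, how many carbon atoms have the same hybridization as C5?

4

C5 is sp (two π bonds).
C1: sp3
C2: sp ✓
C3: sp ✓
C4: sp3
C5: sp ✓
C6: sp ✓
C7: sp3
C8: sp3
4 carbons are sp.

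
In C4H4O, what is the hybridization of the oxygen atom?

sp2

One O lone pair is in the aromatic π system (p orbital), the other is in an sp2 hybrid in the ring plane; O has two σ bonds + one in-plane lone pair → sp2.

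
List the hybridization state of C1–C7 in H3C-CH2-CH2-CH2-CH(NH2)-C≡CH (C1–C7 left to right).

C1 — 4 σ bonds. Steric number 4, so sp3.
C2 — 4 σ bonds. Steric number 4, so sp3.
C3: 4 σ bonds; 4 regions of electron density → sp3.
C4: 4 σ bonds — 4 electron domains, sp3.
C5: 4 σ bonds; 4 regions of electron density → sp3.
C6: 2 σ bonds, plus two π bonds — 2 electron domains, sp.
C7 (2 σ bonds, plus two π bonds) has steric number 2: sp.

C1 sp3, C2 sp3, C3 sp3, C4 sp3, C5 sp3, C6 sp, C7 sp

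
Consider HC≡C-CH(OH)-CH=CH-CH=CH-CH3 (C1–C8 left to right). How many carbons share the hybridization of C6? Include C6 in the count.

C6 is sp2 (one π bond).
C1: sp
C2: sp
C3: sp3
C4: sp2 ✓
C5: sp2 ✓
C6: sp2 ✓
C7: sp2 ✓
C8: sp3
4 carbons are sp2.

4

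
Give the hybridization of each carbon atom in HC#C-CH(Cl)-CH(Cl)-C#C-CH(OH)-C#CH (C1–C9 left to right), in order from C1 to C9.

C1 sp, C2 sp, C3 sp3, C4 sp3, C5 sp, C6 sp, C7 sp3, C8 sp, C9 sp

C1 has 2 σ bonds, plus two π bonds: steric number 2 → sp.
C2 is sp: 2 σ bonds, plus two π bonds, 2 electron-density regions.
C3: 4 σ bonds — 4 electron domains, sp3.
C4 — 4 σ bonds. Steric number 4, so sp3.
C5 (2 σ bonds, plus two π bonds) has steric number 2: sp.
C6: 2 σ bonds, plus two π bonds — 2 electron domains, sp.
C7: 4 σ bonds; 4 regions of electron density → sp3.
C8: 2 σ bonds, plus two π bonds — 2 electron domains, sp.
C9: 2 σ bonds, plus two π bonds; 2 regions of electron density → sp.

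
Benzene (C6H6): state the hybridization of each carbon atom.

Every ring carbon has three σ bonds and contributes one p electron to the aromatic π system.

sp²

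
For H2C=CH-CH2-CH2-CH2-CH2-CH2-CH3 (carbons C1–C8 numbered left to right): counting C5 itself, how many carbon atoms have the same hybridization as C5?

6

C5 is sp3 (only σ bonds).
C1: sp2
C2: sp2
C3: sp3 ✓
C4: sp3 ✓
C5: sp3 ✓
C6: sp3 ✓
C7: sp3 ✓
C8: sp3 ✓
6 carbons are sp3.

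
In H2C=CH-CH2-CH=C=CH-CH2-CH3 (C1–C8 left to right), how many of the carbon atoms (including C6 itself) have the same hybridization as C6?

C6 is sp2 (one π bond).
C1: sp2 ✓
C2: sp2 ✓
C3: sp3
C4: sp2 ✓
C5: sp
C6: sp2 ✓
C7: sp3
C8: sp3
4 carbons are sp2.

4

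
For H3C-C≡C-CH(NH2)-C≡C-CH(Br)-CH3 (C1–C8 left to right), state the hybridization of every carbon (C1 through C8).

C1: 4 σ bonds — 4 electron domains, sp3.
C2 is sp: 2 σ bonds, plus two π bonds, 2 electron-density regions.
C3: 2 σ bonds, plus two π bonds — 2 electron domains, sp.
C4 (4 σ bonds) has steric number 4: sp3.
C5 — 2 σ bonds, plus two π bonds. Steric number 2, so sp.
C6 has 2 σ bonds, plus two π bonds: steric number 2 → sp.
C7 carries 4 σ bonds, giving a steric number of 4, so it is sp3.
C8 is sp3: 4 σ bonds, 4 electron-density regions.

C1 sp3, C2 sp, C3 sp, C4 sp3, C5 sp, C6 sp, C7 sp3, C8 sp3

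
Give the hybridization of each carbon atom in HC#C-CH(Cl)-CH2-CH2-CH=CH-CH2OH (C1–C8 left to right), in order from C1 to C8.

C1 sp, C2 sp, C3 sp3, C4 sp3, C5 sp3, C6 sp2, C7 sp2, C8 sp3

C1 is sp: 2 σ bonds, plus two π bonds, 2 electron-density regions.
C2: 2 σ bonds, plus two π bonds; 2 regions of electron density → sp.
C3 (4 σ bonds) has steric number 4: sp3.
C4 — 4 σ bonds. Steric number 4, so sp3.
C5 is sp3: 4 σ bonds, 4 electron-density regions.
C6 — 3 σ bonds, plus one π bond. Steric number 3, so sp2.
C7 carries 3 σ bonds, plus one π bond, giving a steric number of 3, so it is sp2.
C8 has 4 σ bonds: steric number 4 → sp3.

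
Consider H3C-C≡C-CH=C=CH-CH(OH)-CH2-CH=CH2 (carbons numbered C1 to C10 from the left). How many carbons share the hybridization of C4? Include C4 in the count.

C4 is sp2 (one π bond).
C1: sp3
C2: sp
C3: sp
C4: sp2 ✓
C5: sp
C6: sp2 ✓
C7: sp3
C8: sp3
C9: sp2 ✓
C10: sp2 ✓
4 carbons are sp2.

4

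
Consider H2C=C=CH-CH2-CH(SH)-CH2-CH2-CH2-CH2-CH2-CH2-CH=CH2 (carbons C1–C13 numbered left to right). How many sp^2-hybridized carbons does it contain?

C1: sp2 ✓
C2: sp
C3: sp2 ✓
C4: sp3
C5: sp3
C6: sp3
C7: sp3
C8: sp3
C9: sp3
C10: sp3
C11: sp3
C12: sp2 ✓
C13: sp2 ✓
C1, C3, C12, C13 → 4 sp2 carbons.

4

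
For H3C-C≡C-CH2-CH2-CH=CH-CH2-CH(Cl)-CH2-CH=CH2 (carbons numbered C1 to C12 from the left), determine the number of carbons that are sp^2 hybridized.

C1: sp3
C2: sp
C3: sp
C4: sp3
C5: sp3
C6: sp2 ✓
C7: sp2 ✓
C8: sp3
C9: sp3
C10: sp3
C11: sp2 ✓
C12: sp2 ✓
C6, C7, C11, C12 → 4 sp2 carbons.

4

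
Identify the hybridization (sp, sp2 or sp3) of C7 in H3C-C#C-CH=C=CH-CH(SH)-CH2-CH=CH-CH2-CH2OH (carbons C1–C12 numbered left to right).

sp³

C7 carries 4 σ bonds, giving a steric number of 4, so it is sp3.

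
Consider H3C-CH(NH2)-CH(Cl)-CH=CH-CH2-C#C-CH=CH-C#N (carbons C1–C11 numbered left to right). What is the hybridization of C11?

C11 is sp: 2 σ bonds, plus two π bonds, 2 electron-density regions.

sp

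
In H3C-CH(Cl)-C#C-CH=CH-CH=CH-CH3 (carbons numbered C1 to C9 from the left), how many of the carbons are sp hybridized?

2

C1: sp3
C2: sp3
C3: sp ✓
C4: sp ✓
C5: sp2
C6: sp2
C7: sp2
C8: sp2
C9: sp3
C3, C4 → 2 sp carbons.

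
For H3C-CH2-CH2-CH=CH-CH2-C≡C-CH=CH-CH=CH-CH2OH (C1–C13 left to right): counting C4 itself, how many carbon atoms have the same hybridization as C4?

C4 is sp2 (one π bond).
C1: sp3
C2: sp3
C3: sp3
C4: sp2 ✓
C5: sp2 ✓
C6: sp3
C7: sp
C8: sp
C9: sp2 ✓
C10: sp2 ✓
C11: sp2 ✓
C12: sp2 ✓
C13: sp3
6 carbons are sp2.

6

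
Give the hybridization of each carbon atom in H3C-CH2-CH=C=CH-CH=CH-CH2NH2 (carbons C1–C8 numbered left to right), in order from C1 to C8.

C1 sp3, C2 sp3, C3 sp2, C4 sp, C5 sp2, C6 sp2, C7 sp2, C8 sp3

C1 is sp3: 4 σ bonds, 4 electron-density regions.
C2 carries 4 σ bonds, giving a steric number of 4, so it is sp3.
C3 carries 3 σ bonds, plus one π bond, giving a steric number of 3, so it is sp2.
C4 has 2 σ bonds, plus two π bonds: steric number 2 → sp.
C5 is sp2: 3 σ bonds, plus one π bond, 3 electron-density regions.
C6 carries 3 σ bonds, plus one π bond, giving a steric number of 3, so it is sp2.
C7 — 3 σ bonds, plus one π bond. Steric number 3, so sp2.
C8 — 4 σ bonds. Steric number 4, so sp3.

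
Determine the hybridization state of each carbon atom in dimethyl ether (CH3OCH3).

Each carbon atom carries 4 σ bonds, giving a steric number of 4, so it is sp3.

sp3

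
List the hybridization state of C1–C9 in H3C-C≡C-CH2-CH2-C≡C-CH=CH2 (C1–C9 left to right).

C1 — 4 σ bonds. Steric number 4, so sp3.
C2 (2 σ bonds, plus two π bonds) has steric number 2: sp.
C3: 2 σ bonds, plus two π bonds — 2 electron domains, sp.
C4: 4 σ bonds; 4 regions of electron density → sp3.
C5 is sp3: 4 σ bonds, 4 electron-density regions.
C6 has 2 σ bonds, plus two π bonds: steric number 2 → sp.
C7 has 2 σ bonds, plus two π bonds: steric number 2 → sp.
C8: 3 σ bonds, plus one π bond; 3 regions of electron density → sp2.
C9: 3 σ bonds, plus one π bond — 3 electron domains, sp2.

C1 sp3, C2 sp, C3 sp, C4 sp3, C5 sp3, C6 sp, C7 sp, C8 sp2, C9 sp2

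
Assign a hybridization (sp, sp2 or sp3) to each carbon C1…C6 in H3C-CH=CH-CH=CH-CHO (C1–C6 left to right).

C1 sp3, C2 sp2, C3 sp2, C4 sp2, C5 sp2, C6 sp2

C1: 4 σ bonds; 4 regions of electron density → sp3.
C2 has 3 σ bonds, plus one π bond: steric number 3 → sp2.
C3: 3 σ bonds, plus one π bond; 3 regions of electron density → sp2.
C4: 3 σ bonds, plus one π bond; 3 regions of electron density → sp2.
C5 carries 3 σ bonds, plus one π bond, giving a steric number of 3, so it is sp2.
C6 carries 3 σ bonds, plus one π bond, giving a steric number of 3, so it is sp2.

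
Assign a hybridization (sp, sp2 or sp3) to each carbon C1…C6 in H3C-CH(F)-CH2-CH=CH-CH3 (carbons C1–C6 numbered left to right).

C1 sp3, C2 sp3, C3 sp3, C4 sp2, C5 sp2, C6 sp3

C1 is sp3: 4 σ bonds, 4 electron-density regions.
C2 is sp3: 4 σ bonds, 4 electron-density regions.
C3: 4 σ bonds; 4 regions of electron density → sp3.
C4 carries 3 σ bonds, plus one π bond, giving a steric number of 3, so it is sp2.
C5 (3 σ bonds, plus one π bond) has steric number 3: sp2.
C6 (4 σ bonds) has steric number 4: sp3.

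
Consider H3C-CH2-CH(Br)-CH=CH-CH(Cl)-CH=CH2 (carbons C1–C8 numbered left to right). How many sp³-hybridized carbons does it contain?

C1: sp3 ✓
C2: sp3 ✓
C3: sp3 ✓
C4: sp2
C5: sp2
C6: sp3 ✓
C7: sp2
C8: sp2
C1, C2, C3, C6 → 4 sp3 carbons.

4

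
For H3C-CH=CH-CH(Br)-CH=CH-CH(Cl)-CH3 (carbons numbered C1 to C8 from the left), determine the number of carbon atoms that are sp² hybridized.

C1: sp3
C2: sp2 ✓
C3: sp2 ✓
C4: sp3
C5: sp2 ✓
C6: sp2 ✓
C7: sp3
C8: sp3
C2, C3, C5, C6 → 4 sp2 carbons.

4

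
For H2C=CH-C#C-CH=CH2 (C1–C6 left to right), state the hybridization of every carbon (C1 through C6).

C1 is sp2: 3 σ bonds, plus one π bond, 3 electron-density regions.
C2 (3 σ bonds, plus one π bond) has steric number 3: sp2.
C3 — 2 σ bonds, plus two π bonds. Steric number 2, so sp.
C4 has 2 σ bonds, plus two π bonds: steric number 2 → sp.
C5 carries 3 σ bonds, plus one π bond, giving a steric number of 3, so it is sp2.
C6 has 3 σ bonds, plus one π bond: steric number 3 → sp2.

C1 sp2, C2 sp2, C3 sp, C4 sp, C5 sp2, C6 sp2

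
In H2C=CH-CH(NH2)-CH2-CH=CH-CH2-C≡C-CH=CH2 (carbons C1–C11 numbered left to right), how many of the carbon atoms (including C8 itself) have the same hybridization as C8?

C8 is sp (two π bonds).
C1: sp2
C2: sp2
C3: sp3
C4: sp3
C5: sp2
C6: sp2
C7: sp3
C8: sp ✓
C9: sp ✓
C10: sp2
C11: sp2
2 carbons are sp.

2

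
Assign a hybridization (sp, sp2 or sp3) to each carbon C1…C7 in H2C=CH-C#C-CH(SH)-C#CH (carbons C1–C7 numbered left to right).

C1 sp2, C2 sp2, C3 sp, C4 sp, C5 sp3, C6 sp, C7 sp

C1 — 3 σ bonds, plus one π bond. Steric number 3, so sp2.
C2 is sp2: 3 σ bonds, plus one π bond, 3 electron-density regions.
C3 carries 2 σ bonds, plus two π bonds, giving a steric number of 2, so it is sp.
C4: 2 σ bonds, plus two π bonds — 2 electron domains, sp.
C5: 4 σ bonds — 4 electron domains, sp3.
C6 is sp: 2 σ bonds, plus two π bonds, 2 electron-density regions.
C7: 2 σ bonds, plus two π bonds — 2 electron domains, sp.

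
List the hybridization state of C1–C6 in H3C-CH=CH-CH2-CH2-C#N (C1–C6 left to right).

C1 has 4 σ bonds: steric number 4 → sp3.
C2: 3 σ bonds, plus one π bond — 3 electron domains, sp2.
C3 — 3 σ bonds, plus one π bond. Steric number 3, so sp2.
C4 (4 σ bonds) has steric number 4: sp3.
C5 carries 4 σ bonds, giving a steric number of 4, so it is sp3.
C6 carries 2 σ bonds, plus two π bonds, giving a steric number of 2, so it is sp.

C1 sp3, C2 sp2, C3 sp2, C4 sp3, C5 sp3, C6 sp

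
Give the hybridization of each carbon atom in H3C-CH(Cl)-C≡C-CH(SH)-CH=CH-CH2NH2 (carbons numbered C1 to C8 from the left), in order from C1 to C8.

C1 sp3, C2 sp3, C3 sp, C4 sp, C5 sp3, C6 sp2, C7 sp2, C8 sp3

C1 carries 4 σ bonds, giving a steric number of 4, so it is sp3.
C2 has 4 σ bonds: steric number 4 → sp3.
C3 has 2 σ bonds, plus two π bonds: steric number 2 → sp.
C4: 2 σ bonds, plus two π bonds — 2 electron domains, sp.
C5 carries 4 σ bonds, giving a steric number of 4, so it is sp3.
C6 (3 σ bonds, plus one π bond) has steric number 3: sp2.
C7: 3 σ bonds, plus one π bond — 3 electron domains, sp2.
C8 — 4 σ bonds. Steric number 4, so sp3.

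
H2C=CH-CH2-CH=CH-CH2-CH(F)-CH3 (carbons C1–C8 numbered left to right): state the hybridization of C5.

C5 — 3 σ bonds, plus one π bond. Steric number 3, so sp2.

sp^2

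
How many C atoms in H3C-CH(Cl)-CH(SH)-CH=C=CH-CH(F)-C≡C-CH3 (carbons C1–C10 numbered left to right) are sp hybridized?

C1: sp3
C2: sp3
C3: sp3
C4: sp2
C5: sp ✓
C6: sp2
C7: sp3
C8: sp ✓
C9: sp ✓
C10: sp3
C5, C8, C9 → 3 sp carbons.

3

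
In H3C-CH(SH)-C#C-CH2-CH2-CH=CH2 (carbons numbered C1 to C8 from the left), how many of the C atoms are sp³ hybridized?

4

C1: sp3 ✓
C2: sp3 ✓
C3: sp
C4: sp
C5: sp3 ✓
C6: sp3 ✓
C7: sp2
C8: sp2
C1, C2, C5, C6 → 4 sp3 carbons.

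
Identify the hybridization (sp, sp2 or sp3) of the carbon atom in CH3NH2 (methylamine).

The carbon atom is sp3: 4 σ bonds, 4 electron-density regions.

sp3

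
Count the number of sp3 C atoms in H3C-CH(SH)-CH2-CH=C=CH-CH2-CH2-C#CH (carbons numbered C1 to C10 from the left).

5

C1: sp3 ✓
C2: sp3 ✓
C3: sp3 ✓
C4: sp2
C5: sp
C6: sp2
C7: sp3 ✓
C8: sp3 ✓
C9: sp
C10: sp
C1, C2, C3, C7, C8 → 5 sp3 carbons.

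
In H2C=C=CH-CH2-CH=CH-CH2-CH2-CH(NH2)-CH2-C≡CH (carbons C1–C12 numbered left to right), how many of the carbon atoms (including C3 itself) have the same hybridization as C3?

C3 is sp2 (one π bond).
C1: sp2 ✓
C2: sp
C3: sp2 ✓
C4: sp3
C5: sp2 ✓
C6: sp2 ✓
C7: sp3
C8: sp3
C9: sp3
C10: sp3
C11: sp
C12: sp
4 carbons are sp2.

4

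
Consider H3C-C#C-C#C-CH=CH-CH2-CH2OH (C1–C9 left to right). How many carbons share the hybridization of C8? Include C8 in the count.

3

C8 is sp3 (only σ bonds).
C1: sp3 ✓
C2: sp
C3: sp
C4: sp
C5: sp
C6: sp2
C7: sp2
C8: sp3 ✓
C9: sp3 ✓
3 carbons are sp3.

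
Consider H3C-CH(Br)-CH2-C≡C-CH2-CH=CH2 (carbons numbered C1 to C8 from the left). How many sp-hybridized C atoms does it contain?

C1: sp3
C2: sp3
C3: sp3
C4: sp ✓
C5: sp ✓
C6: sp3
C7: sp2
C8: sp2
C4, C5 → 2 sp carbons.

2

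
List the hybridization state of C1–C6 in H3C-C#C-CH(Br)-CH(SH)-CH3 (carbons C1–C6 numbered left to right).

C1 sp3, C2 sp, C3 sp, C4 sp3, C5 sp3, C6 sp3

C1 has 4 σ bonds: steric number 4 → sp3.
C2 is sp: 2 σ bonds, plus two π bonds, 2 electron-density regions.
C3: 2 σ bonds, plus two π bonds; 2 regions of electron density → sp.
C4 (4 σ bonds) has steric number 4: sp3.
C5 (4 σ bonds) has steric number 4: sp3.
C6 has 4 σ bonds: steric number 4 → sp3.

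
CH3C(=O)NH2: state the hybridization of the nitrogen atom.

sp^2

The nitrogen lone pair is delocalised into the carbonyl π system (amide resonance), so N is planar sp2 rather than the sp3 a naive steric count of 4 would suggest.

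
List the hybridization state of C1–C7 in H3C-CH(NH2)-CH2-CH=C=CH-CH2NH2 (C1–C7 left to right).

C1 is sp3: 4 σ bonds, 4 electron-density regions.
C2: 4 σ bonds; 4 regions of electron density → sp3.
C3 — 4 σ bonds. Steric number 4, so sp3.
C4 (3 σ bonds, plus one π bond) has steric number 3: sp2.
C5 — 2 σ bonds, plus two π bonds. Steric number 2, so sp.
C6 has 3 σ bonds, plus one π bond: steric number 3 → sp2.
C7: 4 σ bonds; 4 regions of electron density → sp3.

C1 sp3, C2 sp3, C3 sp3, C4 sp2, C5 sp, C6 sp2, C7 sp3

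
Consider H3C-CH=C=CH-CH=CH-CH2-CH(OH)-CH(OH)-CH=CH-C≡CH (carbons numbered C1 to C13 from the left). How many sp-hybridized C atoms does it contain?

3

C1: sp3
C2: sp2
C3: sp ✓
C4: sp2
C5: sp2
C6: sp2
C7: sp3
C8: sp3
C9: sp3
C10: sp2
C11: sp2
C12: sp ✓
C13: sp ✓
C3, C12, C13 → 3 sp carbons.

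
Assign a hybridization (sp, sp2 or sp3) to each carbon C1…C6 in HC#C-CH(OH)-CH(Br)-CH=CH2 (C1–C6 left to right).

C1 sp, C2 sp, C3 sp3, C4 sp3, C5 sp2, C6 sp2

C1 is sp: 2 σ bonds, plus two π bonds, 2 electron-density regions.
C2 (2 σ bonds, plus two π bonds) has steric number 2: sp.
C3 carries 4 σ bonds, giving a steric number of 4, so it is sp3.
C4: 4 σ bonds — 4 electron domains, sp3.
C5 carries 3 σ bonds, plus one π bond, giving a steric number of 3, so it is sp2.
C6 — 3 σ bonds, plus one π bond. Steric number 3, so sp2.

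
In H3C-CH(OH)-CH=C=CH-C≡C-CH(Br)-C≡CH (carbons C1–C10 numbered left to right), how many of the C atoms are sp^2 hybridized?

2

C1: sp3
C2: sp3
C3: sp2 ✓
C4: sp
C5: sp2 ✓
C6: sp
C7: sp
C8: sp3
C9: sp
C10: sp
C3, C5 → 2 sp2 carbons.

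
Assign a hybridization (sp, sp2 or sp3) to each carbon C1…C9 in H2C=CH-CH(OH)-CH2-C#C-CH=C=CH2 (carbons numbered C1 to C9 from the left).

C1 (3 σ bonds, plus one π bond) has steric number 3: sp2.
C2 — 3 σ bonds, plus one π bond. Steric number 3, so sp2.
C3 has 4 σ bonds: steric number 4 → sp3.
C4: 4 σ bonds; 4 regions of electron density → sp3.
C5 is sp: 2 σ bonds, plus two π bonds, 2 electron-density regions.
C6 has 2 σ bonds, plus two π bonds: steric number 2 → sp.
C7: 3 σ bonds, plus one π bond — 3 electron domains, sp2.
C8 — 2 σ bonds, plus two π bonds. Steric number 2, so sp.
C9 — 3 σ bonds, plus one π bond. Steric number 3, so sp2.

C1 sp2, C2 sp2, C3 sp3, C4 sp3, C5 sp, C6 sp, C7 sp2, C8 sp, C9 sp2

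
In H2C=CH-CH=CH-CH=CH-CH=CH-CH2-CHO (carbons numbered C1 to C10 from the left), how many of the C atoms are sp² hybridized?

9

C1: sp2 ✓
C2: sp2 ✓
C3: sp2 ✓
C4: sp2 ✓
C5: sp2 ✓
C6: sp2 ✓
C7: sp2 ✓
C8: sp2 ✓
C9: sp3
C10: sp2 ✓
C1, C2, C3, C4, C5, C6, C7, C8, C10 → 9 sp2 carbons.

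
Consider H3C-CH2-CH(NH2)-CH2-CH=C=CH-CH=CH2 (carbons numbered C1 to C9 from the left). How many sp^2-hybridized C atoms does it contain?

C1: sp3
C2: sp3
C3: sp3
C4: sp3
C5: sp2 ✓
C6: sp
C7: sp2 ✓
C8: sp2 ✓
C9: sp2 ✓
C5, C7, C8, C9 → 4 sp2 carbons.

4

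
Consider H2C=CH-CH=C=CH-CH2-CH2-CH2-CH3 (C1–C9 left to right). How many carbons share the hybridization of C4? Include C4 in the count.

C4 is sp (two π bonds).
C1: sp2
C2: sp2
C3: sp2
C4: sp ✓
C5: sp2
C6: sp3
C7: sp3
C8: sp3
C9: sp3
1 carbon is sp.

1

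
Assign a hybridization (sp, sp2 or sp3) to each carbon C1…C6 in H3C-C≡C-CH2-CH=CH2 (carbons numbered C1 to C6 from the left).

C1 sp3, C2 sp, C3 sp, C4 sp3, C5 sp2, C6 sp2

C1 has 4 σ bonds: steric number 4 → sp3.
C2 carries 2 σ bonds, plus two π bonds, giving a steric number of 2, so it is sp.
C3 (2 σ bonds, plus two π bonds) has steric number 2: sp.
C4 is sp3: 4 σ bonds, 4 electron-density regions.
C5 has 3 σ bonds, plus one π bond: steric number 3 → sp2.
C6 — 3 σ bonds, plus one π bond. Steric number 3, so sp2.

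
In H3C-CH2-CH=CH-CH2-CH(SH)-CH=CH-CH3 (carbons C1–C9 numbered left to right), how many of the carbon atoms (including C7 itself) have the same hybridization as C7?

4

C7 is sp2 (one π bond).
C1: sp3
C2: sp3
C3: sp2 ✓
C4: sp2 ✓
C5: sp3
C6: sp3
C7: sp2 ✓
C8: sp2 ✓
C9: sp3
4 carbons are sp2.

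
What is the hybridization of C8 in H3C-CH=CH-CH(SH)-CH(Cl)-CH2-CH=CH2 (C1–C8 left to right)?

C8 has 3 σ bonds, plus one π bond: steric number 3 → sp2.

sp²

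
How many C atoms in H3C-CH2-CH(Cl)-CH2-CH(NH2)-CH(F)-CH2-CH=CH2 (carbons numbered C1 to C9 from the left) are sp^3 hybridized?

7

C1: sp3 ✓
C2: sp3 ✓
C3: sp3 ✓
C4: sp3 ✓
C5: sp3 ✓
C6: sp3 ✓
C7: sp3 ✓
C8: sp2
C9: sp2
C1, C2, C3, C4, C5, C6, C7 → 7 sp3 carbons.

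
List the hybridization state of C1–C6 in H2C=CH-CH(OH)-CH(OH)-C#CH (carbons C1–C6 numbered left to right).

C1 is sp2: 3 σ bonds, plus one π bond, 3 electron-density regions.
C2 is sp2: 3 σ bonds, plus one π bond, 3 electron-density regions.
C3 is sp3: 4 σ bonds, 4 electron-density regions.
C4 (4 σ bonds) has steric number 4: sp3.
C5 has 2 σ bonds, plus two π bonds: steric number 2 → sp.
C6 carries 2 σ bonds, plus two π bonds, giving a steric number of 2, so it is sp.

C1 sp2, C2 sp2, C3 sp3, C4 sp3, C5 sp, C6 sp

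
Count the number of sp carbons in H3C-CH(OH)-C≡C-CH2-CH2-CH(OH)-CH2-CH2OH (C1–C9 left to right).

2

C1: sp3
C2: sp3
C3: sp ✓
C4: sp ✓
C5: sp3
C6: sp3
C7: sp3
C8: sp3
C9: sp3
C3, C4 → 2 sp carbons.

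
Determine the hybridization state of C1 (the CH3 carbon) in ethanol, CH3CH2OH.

sp³

C1 (the CH3 carbon) carries 4 σ bonds, giving a steric number of 4, so it is sp3.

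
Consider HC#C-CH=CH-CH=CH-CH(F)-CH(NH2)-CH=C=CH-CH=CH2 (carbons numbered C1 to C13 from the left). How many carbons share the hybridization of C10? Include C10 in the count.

C10 is sp (two π bonds).
C1: sp ✓
C2: sp ✓
C3: sp2
C4: sp2
C5: sp2
C6: sp2
C7: sp3
C8: sp3
C9: sp2
C10: sp ✓
C11: sp2
C12: sp2
C13: sp2
3 carbons are sp.

3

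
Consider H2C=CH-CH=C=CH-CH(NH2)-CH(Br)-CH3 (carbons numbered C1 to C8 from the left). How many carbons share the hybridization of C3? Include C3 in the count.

4

C3 is sp2 (one π bond).
C1: sp2 ✓
C2: sp2 ✓
C3: sp2 ✓
C4: sp
C5: sp2 ✓
C6: sp3
C7: sp3
C8: sp3
4 carbons are sp2.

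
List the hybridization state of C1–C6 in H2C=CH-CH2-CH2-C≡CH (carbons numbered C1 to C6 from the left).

C1 sp2, C2 sp2, C3 sp3, C4 sp3, C5 sp, C6 sp

C1 is sp2: 3 σ bonds, plus one π bond, 3 electron-density regions.
C2 — 3 σ bonds, plus one π bond. Steric number 3, so sp2.
C3 — 4 σ bonds. Steric number 4, so sp3.
C4 has 4 σ bonds: steric number 4 → sp3.
C5 — 2 σ bonds, plus two π bonds. Steric number 2, so sp.
C6: 2 σ bonds, plus two π bonds; 2 regions of electron density → sp.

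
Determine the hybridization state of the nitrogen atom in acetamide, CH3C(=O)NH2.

sp2

The nitrogen lone pair is delocalised into the carbonyl π system (amide resonance), so N is planar sp2 rather than the sp3 a naive steric count of 4 would suggest.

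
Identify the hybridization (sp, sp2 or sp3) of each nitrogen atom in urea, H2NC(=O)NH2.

Both N lone pairs are conjugated with the C=O; planar sp2.

sp^2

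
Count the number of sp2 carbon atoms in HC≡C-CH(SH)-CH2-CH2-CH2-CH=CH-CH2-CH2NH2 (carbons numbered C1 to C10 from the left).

2

C1: sp
C2: sp
C3: sp3
C4: sp3
C5: sp3
C6: sp3
C7: sp2 ✓
C8: sp2 ✓
C9: sp3
C10: sp3
C7, C8 → 2 sp2 carbons.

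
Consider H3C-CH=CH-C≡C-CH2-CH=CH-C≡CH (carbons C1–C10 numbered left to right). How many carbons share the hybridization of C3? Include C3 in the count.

C3 is sp2 (one π bond).
C1: sp3
C2: sp2 ✓
C3: sp2 ✓
C4: sp
C5: sp
C6: sp3
C7: sp2 ✓
C8: sp2 ✓
C9: sp
C10: sp
4 carbons are sp2.

4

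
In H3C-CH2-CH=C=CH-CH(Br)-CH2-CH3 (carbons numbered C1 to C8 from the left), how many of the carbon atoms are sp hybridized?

1

C1: sp3
C2: sp3
C3: sp2
C4: sp ✓
C5: sp2
C6: sp3
C7: sp3
C8: sp3
C4 → 1 sp carbon.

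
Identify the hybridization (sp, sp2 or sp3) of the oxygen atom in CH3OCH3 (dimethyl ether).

Two σ bonds + two lone pairs = steric number 4 → sp3.

sp3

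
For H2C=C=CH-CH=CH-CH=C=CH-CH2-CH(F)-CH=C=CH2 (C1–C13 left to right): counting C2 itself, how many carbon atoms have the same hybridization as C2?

C2 is sp (two π bonds).
C1: sp2
C2: sp ✓
C3: sp2
C4: sp2
C5: sp2
C6: sp2
C7: sp ✓
C8: sp2
C9: sp3
C10: sp3
C11: sp2
C12: sp ✓
C13: sp2
3 carbons are sp.

3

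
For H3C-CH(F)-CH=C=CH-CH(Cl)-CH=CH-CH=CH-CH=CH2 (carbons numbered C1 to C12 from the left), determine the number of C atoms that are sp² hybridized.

8

C1: sp3
C2: sp3
C3: sp2 ✓
C4: sp
C5: sp2 ✓
C6: sp3
C7: sp2 ✓
C8: sp2 ✓
C9: sp2 ✓
C10: sp2 ✓
C11: sp2 ✓
C12: sp2 ✓
C3, C5, C7, C8, C9, C10, C11, C12 → 8 sp2 carbons.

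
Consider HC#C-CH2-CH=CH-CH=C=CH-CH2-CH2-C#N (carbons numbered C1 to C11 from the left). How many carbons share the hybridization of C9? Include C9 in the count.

C9 is sp3 (only σ bonds).
C1: sp
C2: sp
C3: sp3 ✓
C4: sp2
C5: sp2
C6: sp2
C7: sp
C8: sp2
C9: sp3 ✓
C10: sp3 ✓
C11: sp
3 carbons are sp3.

3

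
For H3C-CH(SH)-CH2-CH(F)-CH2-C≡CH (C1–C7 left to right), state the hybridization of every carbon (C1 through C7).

C1 sp3, C2 sp3, C3 sp3, C4 sp3, C5 sp3, C6 sp, C7 sp

C1 has 4 σ bonds: steric number 4 → sp3.
C2: 4 σ bonds; 4 regions of electron density → sp3.
C3 has 4 σ bonds: steric number 4 → sp3.
C4: 4 σ bonds — 4 electron domains, sp3.
C5: 4 σ bonds; 4 regions of electron density → sp3.
C6: 2 σ bonds, plus two π bonds; 2 regions of electron density → sp.
C7 has 2 σ bonds, plus two π bonds: steric number 2 → sp.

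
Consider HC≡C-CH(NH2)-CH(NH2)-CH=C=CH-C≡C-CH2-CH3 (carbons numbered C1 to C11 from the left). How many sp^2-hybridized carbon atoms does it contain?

C1: sp
C2: sp
C3: sp3
C4: sp3
C5: sp2 ✓
C6: sp
C7: sp2 ✓
C8: sp
C9: sp
C10: sp3
C11: sp3
C5, C7 → 2 sp2 carbons.

2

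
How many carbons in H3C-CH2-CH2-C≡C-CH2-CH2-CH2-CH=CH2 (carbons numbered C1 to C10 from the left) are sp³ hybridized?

C1: sp3 ✓
C2: sp3 ✓
C3: sp3 ✓
C4: sp
C5: sp
C6: sp3 ✓
C7: sp3 ✓
C8: sp3 ✓
C9: sp2
C10: sp2
C1, C2, C3, C6, C7, C8 → 6 sp3 carbons.

6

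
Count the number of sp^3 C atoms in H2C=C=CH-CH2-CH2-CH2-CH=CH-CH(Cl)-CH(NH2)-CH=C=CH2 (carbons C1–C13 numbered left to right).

5

C1: sp2
C2: sp
C3: sp2
C4: sp3 ✓
C5: sp3 ✓
C6: sp3 ✓
C7: sp2
C8: sp2
C9: sp3 ✓
C10: sp3 ✓
C11: sp2
C12: sp
C13: sp2
C4, C5, C6, C9, C10 → 5 sp3 carbons.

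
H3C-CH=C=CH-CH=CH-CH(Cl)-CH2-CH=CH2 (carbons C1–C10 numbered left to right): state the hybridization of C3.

sp

C3 has 2 σ bonds, plus two π bonds: steric number 2 → sp.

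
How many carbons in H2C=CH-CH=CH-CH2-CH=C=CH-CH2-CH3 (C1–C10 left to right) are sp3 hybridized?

C1: sp2
C2: sp2
C3: sp2
C4: sp2
C5: sp3 ✓
C6: sp2
C7: sp
C8: sp2
C9: sp3 ✓
C10: sp3 ✓
C5, C9, C10 → 3 sp3 carbons.

3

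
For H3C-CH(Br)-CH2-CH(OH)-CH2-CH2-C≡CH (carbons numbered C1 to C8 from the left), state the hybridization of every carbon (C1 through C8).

C1 sp3, C2 sp3, C3 sp3, C4 sp3, C5 sp3, C6 sp3, C7 sp, C8 sp

C1 has 4 σ bonds: steric number 4 → sp3.
C2: 4 σ bonds — 4 electron domains, sp3.
C3 (4 σ bonds) has steric number 4: sp3.
C4 carries 4 σ bonds, giving a steric number of 4, so it is sp3.
C5 — 4 σ bonds. Steric number 4, so sp3.
C6 is sp3: 4 σ bonds, 4 electron-density regions.
C7 has 2 σ bonds, plus two π bonds: steric number 2 → sp.
C8: 2 σ bonds, plus two π bonds — 2 electron domains, sp.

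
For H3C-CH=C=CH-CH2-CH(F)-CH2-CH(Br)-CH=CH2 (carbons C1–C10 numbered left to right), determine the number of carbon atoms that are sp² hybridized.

4

C1: sp3
C2: sp2 ✓
C3: sp
C4: sp2 ✓
C5: sp3
C6: sp3
C7: sp3
C8: sp3
C9: sp2 ✓
C10: sp2 ✓
C2, C4, C9, C10 → 4 sp2 carbons.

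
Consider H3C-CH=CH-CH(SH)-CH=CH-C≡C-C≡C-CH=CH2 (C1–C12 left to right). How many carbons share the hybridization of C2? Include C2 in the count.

6

C2 is sp2 (one π bond).
C1: sp3
C2: sp2 ✓
C3: sp2 ✓
C4: sp3
C5: sp2 ✓
C6: sp2 ✓
C7: sp
C8: sp
C9: sp
C10: sp
C11: sp2 ✓
C12: sp2 ✓
6 carbons are sp2.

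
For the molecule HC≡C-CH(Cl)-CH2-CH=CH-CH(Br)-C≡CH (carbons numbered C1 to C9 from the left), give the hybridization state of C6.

sp2

C6 carries 3 σ bonds, plus one π bond, giving a steric number of 3, so it is sp2.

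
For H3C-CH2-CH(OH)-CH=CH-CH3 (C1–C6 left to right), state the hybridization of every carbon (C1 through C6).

C1 — 4 σ bonds. Steric number 4, so sp3.
C2 — 4 σ bonds. Steric number 4, so sp3.
C3 — 4 σ bonds. Steric number 4, so sp3.
C4 is sp2: 3 σ bonds, plus one π bond, 3 electron-density regions.
C5 — 3 σ bonds, plus one π bond. Steric number 3, so sp2.
C6 — 4 σ bonds. Steric number 4, so sp3.

C1 sp3, C2 sp3, C3 sp3, C4 sp2, C5 sp2, C6 sp3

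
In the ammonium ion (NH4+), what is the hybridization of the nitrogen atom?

sp^3

Four σ bonds, no lone pair → sp3, tetrahedral.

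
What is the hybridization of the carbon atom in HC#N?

The carbon atom: 2 σ bonds, plus two π bonds — 2 electron domains, sp.

sp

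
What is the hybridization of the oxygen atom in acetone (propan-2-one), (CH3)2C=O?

sp²

One σ bond + two lone pairs = steric number 3 → sp2.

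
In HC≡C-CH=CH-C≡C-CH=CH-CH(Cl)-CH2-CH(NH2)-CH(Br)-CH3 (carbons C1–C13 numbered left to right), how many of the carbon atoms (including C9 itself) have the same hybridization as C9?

C9 is sp3 (only σ bonds).
C1: sp
C2: sp
C3: sp2
C4: sp2
C5: sp
C6: sp
C7: sp2
C8: sp2
C9: sp3 ✓
C10: sp3 ✓
C11: sp3 ✓
C12: sp3 ✓
C13: sp3 ✓
5 carbons are sp3.

5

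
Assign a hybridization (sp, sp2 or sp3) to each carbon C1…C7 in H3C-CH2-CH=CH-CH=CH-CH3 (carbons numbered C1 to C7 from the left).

C1 is sp3: 4 σ bonds, 4 electron-density regions.
C2 — 4 σ bonds. Steric number 4, so sp3.
C3 carries 3 σ bonds, plus one π bond, giving a steric number of 3, so it is sp2.
C4 has 3 σ bonds, plus one π bond: steric number 3 → sp2.
C5 has 3 σ bonds, plus one π bond: steric number 3 → sp2.
C6 — 3 σ bonds, plus one π bond. Steric number 3, so sp2.
C7 has 4 σ bonds: steric number 4 → sp3.

C1 sp3, C2 sp3, C3 sp2, C4 sp2, C5 sp2, C6 sp2, C7 sp3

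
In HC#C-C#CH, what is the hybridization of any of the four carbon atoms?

Every carbon is part of a C≡C triple bond: two σ regions → sp.

sp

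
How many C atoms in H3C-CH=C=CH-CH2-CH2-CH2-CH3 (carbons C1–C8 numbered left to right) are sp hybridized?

C1: sp3
C2: sp2
C3: sp ✓
C4: sp2
C5: sp3
C6: sp3
C7: sp3
C8: sp3
C3 → 1 sp carbon.

1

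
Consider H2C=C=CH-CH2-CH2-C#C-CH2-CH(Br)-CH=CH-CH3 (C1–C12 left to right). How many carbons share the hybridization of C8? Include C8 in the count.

5

C8 is sp3 (only σ bonds).
C1: sp2
C2: sp
C3: sp2
C4: sp3 ✓
C5: sp3 ✓
C6: sp
C7: sp
C8: sp3 ✓
C9: sp3 ✓
C10: sp2
C11: sp2
C12: sp3 ✓
5 carbons are sp3.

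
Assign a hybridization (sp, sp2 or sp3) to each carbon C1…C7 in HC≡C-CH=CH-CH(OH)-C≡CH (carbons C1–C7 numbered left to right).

C1 sp, C2 sp, C3 sp2, C4 sp2, C5 sp3, C6 sp, C7 sp

C1 — 2 σ bonds, plus two π bonds. Steric number 2, so sp.
C2: 2 σ bonds, plus two π bonds; 2 regions of electron density → sp.
C3 has 3 σ bonds, plus one π bond: steric number 3 → sp2.
C4 — 3 σ bonds, plus one π bond. Steric number 3, so sp2.
C5 has 4 σ bonds: steric number 4 → sp3.
C6 (2 σ bonds, plus two π bonds) has steric number 2: sp.
C7 — 2 σ bonds, plus two π bonds. Steric number 2, so sp.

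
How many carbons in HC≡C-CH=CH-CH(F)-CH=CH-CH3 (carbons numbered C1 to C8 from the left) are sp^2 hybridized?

4

C1: sp
C2: sp
C3: sp2 ✓
C4: sp2 ✓
C5: sp3
C6: sp2 ✓
C7: sp2 ✓
C8: sp3
C3, C4, C6, C7 → 4 sp2 carbons.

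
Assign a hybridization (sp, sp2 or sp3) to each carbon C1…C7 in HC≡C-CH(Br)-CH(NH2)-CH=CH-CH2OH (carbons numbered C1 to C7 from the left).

C1 sp, C2 sp, C3 sp3, C4 sp3, C5 sp2, C6 sp2, C7 sp3

C1 has 2 σ bonds, plus two π bonds: steric number 2 → sp.
C2 has 2 σ bonds, plus two π bonds: steric number 2 → sp.
C3 carries 4 σ bonds, giving a steric number of 4, so it is sp3.
C4: 4 σ bonds — 4 electron domains, sp3.
C5 — 3 σ bonds, plus one π bond. Steric number 3, so sp2.
C6 carries 3 σ bonds, plus one π bond, giving a steric number of 3, so it is sp2.
C7 (4 σ bonds) has steric number 4: sp3.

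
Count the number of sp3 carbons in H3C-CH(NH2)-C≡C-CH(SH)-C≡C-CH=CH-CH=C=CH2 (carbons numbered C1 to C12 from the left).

C1: sp3 ✓
C2: sp3 ✓
C3: sp
C4: sp
C5: sp3 ✓
C6: sp
C7: sp
C8: sp2
C9: sp2
C10: sp2
C11: sp
C12: sp2
C1, C2, C5 → 3 sp3 carbons.

3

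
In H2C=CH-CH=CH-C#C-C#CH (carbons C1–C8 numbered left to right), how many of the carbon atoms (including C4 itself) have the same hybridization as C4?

C4 is sp2 (one π bond).
C1: sp2 ✓
C2: sp2 ✓
C3: sp2 ✓
C4: sp2 ✓
C5: sp
C6: sp
C7: sp
C8: sp
4 carbons are sp2.

4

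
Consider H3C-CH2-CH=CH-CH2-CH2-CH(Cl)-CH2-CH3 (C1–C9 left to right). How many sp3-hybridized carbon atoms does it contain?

C1: sp3 ✓
C2: sp3 ✓
C3: sp2
C4: sp2
C5: sp3 ✓
C6: sp3 ✓
C7: sp3 ✓
C8: sp3 ✓
C9: sp3 ✓
C1, C2, C5, C6, C7, C8, C9 → 7 sp3 carbons.

7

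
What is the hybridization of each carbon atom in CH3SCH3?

sp³

Each carbon atom: 4 σ bonds; 4 regions of electron density → sp3.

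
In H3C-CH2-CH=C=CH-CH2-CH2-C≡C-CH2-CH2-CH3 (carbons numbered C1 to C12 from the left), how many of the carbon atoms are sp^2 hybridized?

2

C1: sp3
C2: sp3
C3: sp2 ✓
C4: sp
C5: sp2 ✓
C6: sp3
C7: sp3
C8: sp
C9: sp
C10: sp3
C11: sp3
C12: sp3
C3, C5 → 2 sp2 carbons.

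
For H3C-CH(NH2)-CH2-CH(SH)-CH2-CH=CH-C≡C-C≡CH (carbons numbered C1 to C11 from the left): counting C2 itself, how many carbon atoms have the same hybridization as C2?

C2 is sp3 (only σ bonds).
C1: sp3 ✓
C2: sp3 ✓
C3: sp3 ✓
C4: sp3 ✓
C5: sp3 ✓
C6: sp2
C7: sp2
C8: sp
C9: sp
C10: sp
C11: sp
5 carbons are sp3.

5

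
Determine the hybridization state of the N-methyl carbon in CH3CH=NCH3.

sp³

The N-methyl carbon: 4 σ bonds; 4 regions of electron density → sp3.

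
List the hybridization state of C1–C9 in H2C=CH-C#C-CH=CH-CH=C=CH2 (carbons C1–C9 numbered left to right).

C1: 3 σ bonds, plus one π bond — 3 electron domains, sp2.
C2: 3 σ bonds, plus one π bond — 3 electron domains, sp2.
C3: 2 σ bonds, plus two π bonds — 2 electron domains, sp.
C4 is sp: 2 σ bonds, plus two π bonds, 2 electron-density regions.
C5 has 3 σ bonds, plus one π bond: steric number 3 → sp2.
C6 has 3 σ bonds, plus one π bond: steric number 3 → sp2.
C7 carries 3 σ bonds, plus one π bond, giving a steric number of 3, so it is sp2.
C8 — 2 σ bonds, plus two π bonds. Steric number 2, so sp.
C9 has 3 σ bonds, plus one π bond: steric number 3 → sp2.

C1 sp2, C2 sp2, C3 sp, C4 sp, C5 sp2, C6 sp2, C7 sp2, C8 sp, C9 sp2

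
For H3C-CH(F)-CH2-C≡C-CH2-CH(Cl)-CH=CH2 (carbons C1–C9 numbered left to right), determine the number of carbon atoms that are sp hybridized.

2

C1: sp3
C2: sp3
C3: sp3
C4: sp ✓
C5: sp ✓
C6: sp3
C7: sp3
C8: sp2
C9: sp2
C4, C5 → 2 sp carbons.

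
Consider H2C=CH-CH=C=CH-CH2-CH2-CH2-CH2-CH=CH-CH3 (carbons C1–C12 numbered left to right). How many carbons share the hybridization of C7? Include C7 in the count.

5

C7 is sp3 (only σ bonds).
C1: sp2
C2: sp2
C3: sp2
C4: sp
C5: sp2
C6: sp3 ✓
C7: sp3 ✓
C8: sp3 ✓
C9: sp3 ✓
C10: sp2
C11: sp2
C12: sp3 ✓
5 carbons are sp3.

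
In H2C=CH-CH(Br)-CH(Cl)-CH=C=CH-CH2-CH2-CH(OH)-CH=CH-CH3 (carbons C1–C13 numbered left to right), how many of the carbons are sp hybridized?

C1: sp2
C2: sp2
C3: sp3
C4: sp3
C5: sp2
C6: sp ✓
C7: sp2
C8: sp3
C9: sp3
C10: sp3
C11: sp2
C12: sp2
C13: sp3
C6 → 1 sp carbon.

1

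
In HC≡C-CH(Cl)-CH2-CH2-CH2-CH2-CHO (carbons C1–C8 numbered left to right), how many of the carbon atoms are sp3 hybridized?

C1: sp
C2: sp
C3: sp3 ✓
C4: sp3 ✓
C5: sp3 ✓
C6: sp3 ✓
C7: sp3 ✓
C8: sp2
C3, C4, C5, C6, C7 → 5 sp3 carbons.

5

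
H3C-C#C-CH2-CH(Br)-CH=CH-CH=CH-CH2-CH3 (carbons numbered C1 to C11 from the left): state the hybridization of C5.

C5 carries 4 σ bonds, giving a steric number of 4, so it is sp3.

sp³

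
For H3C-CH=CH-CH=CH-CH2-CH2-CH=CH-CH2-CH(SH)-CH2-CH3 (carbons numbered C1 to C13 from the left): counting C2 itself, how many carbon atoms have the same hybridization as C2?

C2 is sp2 (one π bond).
C1: sp3
C2: sp2 ✓
C3: sp2 ✓
C4: sp2 ✓
C5: sp2 ✓
C6: sp3
C7: sp3
C8: sp2 ✓
C9: sp2 ✓
C10: sp3
C11: sp3
C12: sp3
C13: sp3
6 carbons are sp2.

6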